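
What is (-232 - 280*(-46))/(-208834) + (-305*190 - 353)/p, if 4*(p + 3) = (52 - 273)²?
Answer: -24660092000/5098577693 ≈ -4.8367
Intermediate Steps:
p = 48829/4 (p = -3 + (52 - 273)²/4 = -3 + (¼)*(-221)² = -3 + (¼)*48841 = -3 + 48841/4 = 48829/4 ≈ 12207.)
(-232 - 280*(-46))/(-208834) + (-305*190 - 353)/p = (-232 - 280*(-46))/(-208834) + (-305*190 - 353)/(48829/4) = (-232 + 12880)*(-1/208834) + (-57950 - 353)*(4/48829) = 12648*(-1/208834) - 58303*4/48829 = -6324/104417 - 233212/48829 = -24660092000/5098577693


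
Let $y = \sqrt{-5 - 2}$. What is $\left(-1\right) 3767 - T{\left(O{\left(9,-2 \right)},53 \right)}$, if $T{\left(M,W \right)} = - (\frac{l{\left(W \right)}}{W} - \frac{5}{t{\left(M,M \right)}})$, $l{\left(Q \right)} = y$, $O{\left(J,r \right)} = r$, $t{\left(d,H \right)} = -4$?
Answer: $- \frac{15063}{4} + \frac{i \sqrt{7}}{53} \approx -3765.8 + 0.04992 i$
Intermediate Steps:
$y = i \sqrt{7}$ ($y = \sqrt{-7} = i \sqrt{7} \approx 2.6458 i$)
$l{\left(Q \right)} = i \sqrt{7}$
$T{\left(M,W \right)} = - \frac{5}{4} - \frac{i \sqrt{7}}{W}$ ($T{\left(M,W \right)} = - (\frac{i \sqrt{7}}{W} - \frac{5}{-4}) = - (\frac{i \sqrt{7}}{W} - - \frac{5}{4}) = - (\frac{i \sqrt{7}}{W} + \frac{5}{4}) = - (\frac{5}{4} + \frac{i \sqrt{7}}{W}) = - \frac{5}{4} - \frac{i \sqrt{7}}{W}$)
$\left(-1\right) 3767 - T{\left(O{\left(9,-2 \right)},53 \right)} = \left(-1\right) 3767 - \left(- \frac{5}{4} - \frac{i \sqrt{7}}{53}\right) = -3767 - \left(- \frac{5}{4} - i \sqrt{7} \cdot \frac{1}{53}\right) = -3767 - \left(- \frac{5}{4} - \frac{i \sqrt{7}}{53}\right) = -3767 + \left(\frac{5}{4} + \frac{i \sqrt{7}}{53}\right) = - \frac{15063}{4} + \frac{i \sqrt{7}}{53}$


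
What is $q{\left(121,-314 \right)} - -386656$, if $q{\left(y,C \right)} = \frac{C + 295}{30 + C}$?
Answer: $\frac{109810323}{284} \approx 3.8666 \cdot 10^{5}$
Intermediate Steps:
$q{\left(y,C \right)} = \frac{295 + C}{30 + C}$
$q{\left(121,-314 \right)} - -386656 = \frac{295 - 314}{30 - 314} - -386656 = \frac{1}{-284} \left(-19\right) + 386656 = \left(- \frac{1}{284}\right) \left(-19\right) + 386656 = \frac{19}{284} + 386656 = \frac{109810323}{284}$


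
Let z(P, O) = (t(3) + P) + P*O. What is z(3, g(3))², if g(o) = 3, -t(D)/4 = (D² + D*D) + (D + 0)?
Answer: 5184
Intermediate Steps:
t(D) = -8*D² - 4*D (t(D) = -4*((D² + D*D) + (D + 0)) = -4*((D² + D²) + D) = -4*(2*D² + D) = -4*(D + 2*D²) = -8*D² - 4*D)
z(P, O) = -84 + P + O*P (z(P, O) = (-4*3*(1 + 2*3) + P) + P*O = (-4*3*(1 + 6) + P) + O*P = (-4*3*7 + P) + O*P = (-84 + P) + O*P = -84 + P + O*P)
z(3, g(3))² = (-84 + 3 + 3*3)² = (-84 + 3 + 9)² = (-72)² = 5184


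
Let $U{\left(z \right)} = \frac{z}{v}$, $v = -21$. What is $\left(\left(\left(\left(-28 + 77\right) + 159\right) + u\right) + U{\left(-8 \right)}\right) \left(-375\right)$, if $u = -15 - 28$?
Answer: $- \frac{434125}{7} \approx -62018.0$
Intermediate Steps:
$u = -43$
$U{\left(z \right)} = - \frac{z}{21}$ ($U{\left(z \right)} = \frac{z}{-21} = z \left(- \frac{1}{21}\right) = - \frac{z}{21}$)
$\left(\left(\left(\left(-28 + 77\right) + 159\right) + u\right) + U{\left(-8 \right)}\right) \left(-375\right) = \left(\left(\left(\left(-28 + 77\right) + 159\right) - 43\right) - - \frac{8}{21}\right) \left(-375\right) = \left(\left(\left(49 + 159\right) - 43\right) + \frac{8}{21}\right) \left(-375\right) = \left(\left(208 - 43\right) + \frac{8}{21}\right) \left(-375\right) = \left(165 + \frac{8}{21}\right) \left(-375\right) = \frac{3473}{21} \left(-375\right) = - \frac{434125}{7}$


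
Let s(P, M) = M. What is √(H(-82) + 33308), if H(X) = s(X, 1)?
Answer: 3*√3701 ≈ 182.51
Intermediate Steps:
H(X) = 1
√(H(-82) + 33308) = √(1 + 33308) = √33309 = 3*√3701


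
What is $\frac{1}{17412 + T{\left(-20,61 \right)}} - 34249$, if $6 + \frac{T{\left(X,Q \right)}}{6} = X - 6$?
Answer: $- \frac{589767779}{17220} \approx -34249.0$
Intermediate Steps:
$T{\left(X,Q \right)} = -72 + 6 X$ ($T{\left(X,Q \right)} = -36 + 6 \left(X - 6\right) = -36 + 6 \left(-6 + X\right) = -36 + \left(-36 + 6 X\right) = -72 + 6 X$)
$\frac{1}{17412 + T{\left(-20,61 \right)}} - 34249 = \frac{1}{17412 + \left(-72 + 6 \left(-20\right)\right)} - 34249 = \frac{1}{17412 - 192} - 34249 = \frac{1}{17220} - 34249 = - \frac{589767779}{17220}$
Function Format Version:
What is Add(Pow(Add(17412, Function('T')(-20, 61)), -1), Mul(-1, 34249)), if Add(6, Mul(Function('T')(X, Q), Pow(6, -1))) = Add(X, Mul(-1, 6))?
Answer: Rational(-589767779, 17220) ≈ -34249.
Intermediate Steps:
Function('T')(X, Q) = Add(-72, Mul(6, X)) (Function('T')(X, Q) = Add(-36, Mul(6, Add(X, Mul(-1, 6)))) = Add(-36, Mul(6, Add(X, -6))) = Add(-36, Mul(6, Add(-6, X))) = Add(-36, Add(-36, Mul(6, X))) = Add(-72, Mul(6, X)))
Add(Pow(Add(17412, Function('T')(-20, 61)), -1), Mul(-1, 34249)) = Add(Pow(Add(17412, Add(-72, Mul(6, -20))), -1), Mul(-1, 34249)) = Add(Pow(Add(17412, Add(-72, -120)), -1), -34249) = Add(Pow(Add(17412, -192), -1), -34249) = Add(Pow(17220, -1), -34249) = Add(Rational(1, 17220), -34249) = Rational(-589767779, 17220)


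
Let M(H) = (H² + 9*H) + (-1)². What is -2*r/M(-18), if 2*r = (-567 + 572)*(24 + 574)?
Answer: -2990/163 ≈ -18.344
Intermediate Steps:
r = 1495 (r = ((-567 + 572)*(24 + 574))/2 = (5*598)/2 = (½)*2990 = 1495)
M(H) = 1 + H² + 9*H (M(H) = (H² + 9*H) + 1 = 1 + H² + 9*H)
-2*r/M(-18) = -2990/(1 + (-18)² + 9*(-18)) = -2990/(1 + 324 - 162) = -2990/163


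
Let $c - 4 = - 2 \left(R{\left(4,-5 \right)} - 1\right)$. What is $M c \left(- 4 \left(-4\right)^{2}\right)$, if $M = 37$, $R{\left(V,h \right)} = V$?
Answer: $4736$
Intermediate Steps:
$c = -2$ ($c = 4 - 2 \left(4 - 1\right) = 4 - 6 = -2$)
$M c \left(- 4 \left(-4\right)^{2}\right) = 37 \left(-2\right) \left(- 4 \left(-4\right)^{2}\right) = - 74 \left(\left(-4\right) 16\right) = \left(-74\right) \left(-64\right) = 4736$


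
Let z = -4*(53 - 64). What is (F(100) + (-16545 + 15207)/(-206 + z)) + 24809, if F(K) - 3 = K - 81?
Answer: 670660/27 ≈ 24839.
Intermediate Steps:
F(K) = -78 + K (F(K) = 3 + (K - 81) = 3 + (-81 + K) = -78 + K)
z = 44 (z = -4*(-11) = 44)
(F(100) + (-16545 + 15207)/(-206 + z)) + 24809 = ((-78 + 100) + (-16545 + 15207)/(-206 + 44)) + 24809 = (22 - 1338/(-162)) + 24809 = (22 - 1338*(-1/162)) + 24809 = (22 + 223/27) + 24809 = 817/27 + 24809 = 670660/27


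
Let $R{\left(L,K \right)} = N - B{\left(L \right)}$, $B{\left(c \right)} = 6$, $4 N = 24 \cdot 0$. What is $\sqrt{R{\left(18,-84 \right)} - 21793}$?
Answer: $i \sqrt{21799} \approx 147.64 i$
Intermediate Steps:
$N = 0$ ($N = \frac{24 \cdot 0}{4} = \frac{1}{4} \cdot 0 = 0$)
$R{\left(L,K \right)} = -6$ ($R{\left(L,K \right)} = 0 - 6 = -6$)
$\sqrt{R{\left(18,-84 \right)} - 21793} = \sqrt{-6 - 21793} = \sqrt{-21799} = i \sqrt{21799}$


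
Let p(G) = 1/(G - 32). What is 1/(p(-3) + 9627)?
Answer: 35/336944 ≈ 0.00010387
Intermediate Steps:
p(G) = 1/(-32 + G)
1/(p(-3) + 9627) = 1/(1/(-32 - 3) + 9627) = 1/(1/(-35) + 9627) = 1/(-1/35 + 9627) = 1/(336944/35) = 35/336944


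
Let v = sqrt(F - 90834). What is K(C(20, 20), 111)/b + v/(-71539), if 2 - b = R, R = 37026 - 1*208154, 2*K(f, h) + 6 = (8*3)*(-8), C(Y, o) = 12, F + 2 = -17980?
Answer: -99/171130 - 4*I*sqrt(6801)/71539 ≈ -0.00057851 - 0.0046111*I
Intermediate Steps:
F = -17982 (F = -2 - 17980 = -17982)
K(f, h) = -99 (K(f, h) = -3 + ((8*3)*(-8))/2 = -3 + (24*(-8))/2 = -3 + (1/2)*(-192) = -3 - 96 = -99)
v = 4*I*sqrt(6801) (v = sqrt(-17982 - 90834) = sqrt(-108816) = 4*I*sqrt(6801) ≈ 329.87*I)
R = -171128 (R = 37026 - 208154 = -171128)
b = 171130 (b = 2 - 1*(-171128) = 2 + 171128 = 171130)
K(C(20, 20), 111)/b + v/(-71539) = -99/171130 + (4*I*sqrt(6801))/(-71539) = -99*1/171130 + (4*I*sqrt(6801))*(-1/71539) = -99/171130 - 4*I*sqrt(6801)/71539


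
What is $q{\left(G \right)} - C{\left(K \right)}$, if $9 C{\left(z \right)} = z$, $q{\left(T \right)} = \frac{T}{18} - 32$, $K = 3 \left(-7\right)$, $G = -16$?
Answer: $- \frac{275}{9} \approx -30.556$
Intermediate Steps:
$K = -21$
$q{\left(T \right)} = -32 + \frac{T}{18}$ ($q{\left(T \right)} = T \frac{1}{18} - 32 = \frac{T}{18} - 32 = -32 + \frac{T}{18}$)
$C{\left(z \right)} = \frac{z}{9}$
$q{\left(G \right)} - C{\left(K \right)} = \left(-32 + \frac{1}{18} \left(-16\right)\right) - \frac{1}{9} \left(-21\right) = \left(-32 - \frac{8}{9}\right) - - \frac{7}{3} = - \frac{296}{9} + \frac{7}{3} = - \frac{275}{9}$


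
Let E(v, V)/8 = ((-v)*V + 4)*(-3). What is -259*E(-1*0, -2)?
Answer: 24864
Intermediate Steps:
E(v, V) = -96 + 24*V*v (E(v, V) = 8*(((-v)*V + 4)*(-3)) = 8*((-V*v + 4)*(-3)) = 8*((4 - V*v)*(-3)) = 8*(-12 + 3*V*v) = -96 + 24*V*v)
-259*E(-1*0, -2) = -259*(-96 + 24*(-2)*(-1*0)) = -259*(-96 + 24*(-2)*0) = -259*(-96 + 0) = -259*(-96) = 24864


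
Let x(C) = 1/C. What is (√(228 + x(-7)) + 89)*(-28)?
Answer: -2492 - 4*√11165 ≈ -2914.7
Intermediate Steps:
(√(228 + x(-7)) + 89)*(-28) = (√(228 + 1/(-7)) + 89)*(-28) = (√(228 - ⅐) + 89)*(-28) = (√(1595/7) + 89)*(-28) = (√11165/7 + 89)*(-28) = (89 + √11165/7)*(-28) = -2492 - 4*√11165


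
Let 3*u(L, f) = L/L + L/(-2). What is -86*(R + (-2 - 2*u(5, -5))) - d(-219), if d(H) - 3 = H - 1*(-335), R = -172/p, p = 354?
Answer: 1555/177 ≈ 8.7853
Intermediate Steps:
u(L, f) = 1/3 - L/6 (u(L, f) = (L/L + L/(-2))/3 = (1 + L*(-1/2))/3 = (1 - L/2)/3 = 1/3 - L/6)
R = -86/177 (R = -172/354 = -172*1/354 = -86/177 ≈ -0.48588)
d(H) = 338 + H (d(H) = 3 + (H - 1*(-335)) = 3 + (H + 335) = 3 + (335 + H) = 338 + H)
-86*(R + (-2 - 2*u(5, -5))) - d(-219) = -86*(-86/177 + (-2 - 2*(1/3 - 1/6*5))) - (338 - 219) = -86*(-86/177 + (-2 - 2*(1/3 - 5/6))) - 1*119 = -86*(-86/177 + (-2 - 2*(-1/2))) - 119 = -86*(-86/177 + (-2 + 1)) - 119 = -86*(-86/177 - 1) - 119 = -86*(-263/177) - 119 = 22618/177 - 119 = 1555/177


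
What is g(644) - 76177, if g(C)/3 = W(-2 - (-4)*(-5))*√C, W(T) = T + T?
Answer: -76177 - 264*√161 ≈ -79527.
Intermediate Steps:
W(T) = 2*T
g(C) = -132*√C (g(C) = 3*((2*(-2 - (-4)*(-5)))*√C) = 3*((2*(-2 - 1*20))*√C) = 3*((2*(-2 - 20))*√C) = 3*((2*(-22))*√C) = 3*(-44*√C) = -132*√C)
g(644) - 76177 = -264*√161 - 76177 = -76177 - 264*√161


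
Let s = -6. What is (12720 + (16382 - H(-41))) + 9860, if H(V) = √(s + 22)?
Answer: 38958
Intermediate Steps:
H(V) = 4 (H(V) = √(-6 + 22) = √16 = 4)
(12720 + (16382 - H(-41))) + 9860 = (12720 + (16382 - 1*4)) + 9860 = (12720 + (16382 - 4)) + 9860 = (12720 + 16378) + 9860 = 29098 + 9860 = 38958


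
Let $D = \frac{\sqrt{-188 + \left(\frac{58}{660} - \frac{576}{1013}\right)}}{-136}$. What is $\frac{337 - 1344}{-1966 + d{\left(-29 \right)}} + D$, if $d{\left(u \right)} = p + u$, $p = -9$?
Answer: $\frac{1007}{2004} - \frac{i \sqrt{21062684576670}}{45463440} \approx 0.50249 - 0.10095 i$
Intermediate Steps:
$d{\left(u \right)} = -9 + u$
$D = - \frac{i \sqrt{21062684576670}}{45463440}$ ($D = \sqrt{-188 + \left(58 \cdot \frac{1}{660} - \frac{576}{1013}\right)} \left(- \frac{1}{136}\right) = \sqrt{-188 + \left(\frac{29}{330} - \frac{576}{1013}\right)} \left(- \frac{1}{136}\right) = \sqrt{-188 - \frac{160703}{334290}} \left(- \frac{1}{136}\right) = \sqrt{- \frac{63007223}{334290}} \left(- \frac{1}{136}\right) = \frac{i \sqrt{21062684576670}}{334290} \left(- \frac{1}{136}\right) = - \frac{i \sqrt{21062684576670}}{45463440} \approx - 0.10095 i$)
$\frac{337 - 1344}{-1966 + d{\left(-29 \right)}} + D = \frac{337 - 1344}{-1966 - 38} - \frac{i \sqrt{21062684576670}}{45463440} = - \frac{1007}{-1966 - 38} - \frac{i \sqrt{21062684576670}}{45463440} = - \frac{1007}{-2004} - \frac{i \sqrt{21062684576670}}{45463440} = \left(-1007\right) \left(- \frac{1}{2004}\right) - \frac{i \sqrt{21062684576670}}{45463440} = \frac{1007}{2004} - \frac{i \sqrt{21062684576670}}{45463440}$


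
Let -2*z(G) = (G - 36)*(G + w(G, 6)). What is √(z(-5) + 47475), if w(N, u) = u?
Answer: √189982/2 ≈ 217.93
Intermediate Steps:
z(G) = -(-36 + G)*(6 + G)/2 (z(G) = -(G - 36)*(G + 6)/2 = -(-36 + G)*(6 + G)/2)
√(z(-5) + 47475) = √((108 + 15*(-5) - ½*(-5)²) + 47475) = √((108 - 75 - ½*25) + 47475) = √((108 - 75 - 25/2) + 47475) = √(41/2 + 47475) = √(94991/2) = √189982/2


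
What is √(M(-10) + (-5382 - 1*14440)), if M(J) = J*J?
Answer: I*√19722 ≈ 140.44*I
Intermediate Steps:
M(J) = J²
√(M(-10) + (-5382 - 1*14440)) = √((-10)² + (-5382 - 1*14440)) = √(100 + (-5382 - 14440)) = √(100 - 19822) = √(-19722) = I*√19722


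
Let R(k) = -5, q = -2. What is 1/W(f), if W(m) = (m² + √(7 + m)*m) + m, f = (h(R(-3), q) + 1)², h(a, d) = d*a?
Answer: 61/892738 - 2*√2/446369 ≈ 6.1993e-5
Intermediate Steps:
h(a, d) = a*d
f = 121 (f = (-5*(-2) + 1)² = (10 + 1)² = 11² = 121)
W(m) = m + m² + m*√(7 + m) (W(m) = (m² + m*√(7 + m)) + m = m + m² + m*√(7 + m))
1/W(f) = 1/(121*(1 + 121 + √(7 + 121))) = 1/(121*(1 + 121 + √128)) = 1/(121*(1 + 121 + 8*√2)) = 1/(121*(122 + 8*√2)) = 1/(14762 + 968*√2)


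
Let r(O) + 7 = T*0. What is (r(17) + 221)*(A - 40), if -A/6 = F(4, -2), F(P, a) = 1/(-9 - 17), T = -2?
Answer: -110638/13 ≈ -8510.6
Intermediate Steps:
r(O) = -7 (r(O) = -7 - 2*0 = -7 + 0 = -7)
F(P, a) = -1/26 (F(P, a) = 1/(-26) = -1/26)
A = 3/13 (A = -6*(-1/26) = 3/13 ≈ 0.23077)
(r(17) + 221)*(A - 40) = (-7 + 221)*(3/13 - 40) = 214*(-517/13) = -110638/13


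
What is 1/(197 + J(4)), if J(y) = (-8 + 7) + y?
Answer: 1/200 ≈ 0.0050000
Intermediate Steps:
J(y) = -1 + y
1/(197 + J(4)) = 1/(197 + (-1 + 4)) = 1/(197 + 3) = 1/200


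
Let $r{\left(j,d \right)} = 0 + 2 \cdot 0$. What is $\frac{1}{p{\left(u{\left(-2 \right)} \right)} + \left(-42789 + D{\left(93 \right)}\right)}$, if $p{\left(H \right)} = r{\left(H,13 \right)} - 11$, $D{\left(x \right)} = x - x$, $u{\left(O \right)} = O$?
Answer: $- \frac{1}{42800} \approx -2.3364 \cdot 10^{-5}$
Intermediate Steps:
$r{\left(j,d \right)} = 0$ ($r{\left(j,d \right)} = 0 + 0 = 0$)
$D{\left(x \right)} = 0$
$p{\left(H \right)} = -11$ ($p{\left(H \right)} = 0 - 11 = -11$)
$\frac{1}{p{\left(u{\left(-2 \right)} \right)} + \left(-42789 + D{\left(93 \right)}\right)} = \frac{1}{-11 + \left(-42789 + 0\right)} = \frac{1}{-11 - 42789} = \frac{1}{-42800} = - \frac{1}{42800}$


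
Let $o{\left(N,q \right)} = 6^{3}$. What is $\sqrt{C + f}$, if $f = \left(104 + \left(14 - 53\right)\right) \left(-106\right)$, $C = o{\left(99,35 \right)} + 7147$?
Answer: $\sqrt{473} \approx 21.749$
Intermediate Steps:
$o{\left(N,q \right)} = 216$
$C = 7363$ ($C = 216 + 7147 = 7363$)
$f = -6890$ ($f = \left(104 - 39\right) \left(-106\right) = 65 \left(-106\right) = -6890$)
$\sqrt{C + f} = \sqrt{7363 - 6890} = \sqrt{473}$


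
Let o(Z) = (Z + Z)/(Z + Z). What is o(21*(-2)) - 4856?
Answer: -4855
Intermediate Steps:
o(Z) = 1 (o(Z) = (2*Z)/((2*Z)) = (2*Z)*(1/(2*Z)) = 1)
o(21*(-2)) - 4856 = 1 - 4856 = -4855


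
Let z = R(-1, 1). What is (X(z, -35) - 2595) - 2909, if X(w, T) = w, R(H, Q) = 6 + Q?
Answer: -5497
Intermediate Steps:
z = 7 (z = 6 + 1 = 7)
(X(z, -35) - 2595) - 2909 = (7 - 2595) - 2909 = -2588 - 2909 = -5497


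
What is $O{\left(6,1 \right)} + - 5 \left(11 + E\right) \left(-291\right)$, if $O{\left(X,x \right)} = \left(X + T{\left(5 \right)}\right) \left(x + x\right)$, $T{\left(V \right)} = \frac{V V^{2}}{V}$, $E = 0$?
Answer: $16067$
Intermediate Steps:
$T{\left(V \right)} = V^{2}$ ($T{\left(V \right)} = \frac{V^{3}}{V} = V^{2}$)
$O{\left(X,x \right)} = 2 x \left(25 + X\right)$ ($O{\left(X,x \right)} = \left(X + 5^{2}\right) \left(x + x\right) = \left(X + 25\right) 2 x = \left(25 + X\right) 2 x = 2 x \left(25 + X\right)$)
$O{\left(6,1 \right)} + - 5 \left(11 + E\right) \left(-291\right) = 2 \cdot 1 \left(25 + 6\right) + - 5 \left(11 + 0\right) \left(-291\right) = 2 \cdot 1 \cdot 31 + \left(-5\right) 11 \left(-291\right) = 62 - -16005 = 62 + 16005 = 16067$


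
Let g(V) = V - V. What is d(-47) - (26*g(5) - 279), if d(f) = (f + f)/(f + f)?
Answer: 280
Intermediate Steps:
g(V) = 0
d(f) = 1 (d(f) = (2*f)/((2*f)) = (2*f)*(1/(2*f)) = 1)
d(-47) - (26*g(5) - 279) = 1 - (26*0 - 279) = 1 - (0 - 279) = 1 - 1*(-279) = 1 + 279 = 280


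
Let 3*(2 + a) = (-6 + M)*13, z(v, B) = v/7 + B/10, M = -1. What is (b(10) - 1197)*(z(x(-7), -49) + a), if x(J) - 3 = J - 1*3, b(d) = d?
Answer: 1361489/30 ≈ 45383.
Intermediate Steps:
x(J) = J (x(J) = 3 + (J - 1*3) = 3 + (J - 3) = 3 + (-3 + J) = J)
z(v, B) = v/7 + B/10 (z(v, B) = v*(⅐) + B*(⅒) = v/7 + B/10)
a = -97/3 (a = -2 + ((-6 - 1)*13)/3 = -2 + (-7*13)/3 = -2 + (⅓)*(-91) = -2 - 91/3 = -97/3 ≈ -32.333)
(b(10) - 1197)*(z(x(-7), -49) + a) = (10 - 1197)*(((⅐)*(-7) + (⅒)*(-49)) - 97/3) = -1187*((-1 - 49/10) - 97/3) = -1187*(-59/10 - 97/3) = -1187*(-1147/30) = 1361489/30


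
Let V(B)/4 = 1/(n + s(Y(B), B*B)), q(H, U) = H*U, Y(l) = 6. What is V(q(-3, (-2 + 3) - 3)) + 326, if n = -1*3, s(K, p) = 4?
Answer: 330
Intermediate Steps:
n = -3
V(B) = 4 (V(B) = 4/(-3 + 4) = 4/1 = 4*1 = 4)
V(q(-3, (-2 + 3) - 3)) + 326 = 4 + 326 = 330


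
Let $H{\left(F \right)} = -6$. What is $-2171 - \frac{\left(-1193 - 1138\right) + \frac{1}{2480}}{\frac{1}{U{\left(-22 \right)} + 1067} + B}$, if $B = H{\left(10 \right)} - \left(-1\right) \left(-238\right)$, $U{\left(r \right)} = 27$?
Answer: $- \frac{721761838213}{330999400} \approx -2180.6$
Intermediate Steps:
$B = -244$ ($B = -6 - \left(-1\right) \left(-238\right) = -6 - 238 = -244$)
$-2171 - \frac{\left(-1193 - 1138\right) + \frac{1}{2480}}{\frac{1}{U{\left(-22 \right)} + 1067} + B} = -2171 - \frac{\left(-1193 - 1138\right) + \frac{1}{2480}}{\frac{1}{27 + 1067} - 244} = -2171 - \frac{\left(-1193 - 1138\right) + \frac{1}{2480}}{\frac{1}{1094} - 244} = -2171 - \frac{-2331 + \frac{1}{2480}}{\frac{1}{1094} - 244} = -2171 - - \frac{5780879}{2480 \left(- \frac{266935}{1094}\right)} = -2171 - \left(- \frac{5780879}{2480}\right) \left(- \frac{1094}{266935}\right) = -2171 - \frac{3162140813}{330999400} = - \frac{721761838213}{330999400}$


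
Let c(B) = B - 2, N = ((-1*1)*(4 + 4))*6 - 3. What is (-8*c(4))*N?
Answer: 816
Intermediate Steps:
N = -51 (N = -1*8*6 - 3 = -8*6 - 3 = -48 - 3 = -51)
c(B) = -2 + B
(-8*c(4))*N = -8*(-2 + 4)*(-51) = -8*2*(-51) = -16*(-51) = 816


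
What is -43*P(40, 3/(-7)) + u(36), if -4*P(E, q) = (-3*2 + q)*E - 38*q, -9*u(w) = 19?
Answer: -326507/126 ≈ -2591.3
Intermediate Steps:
u(w) = -19/9 (u(w) = -1/9*19 = -19/9)
P(E, q) = 19*q/2 - E*(-6 + q)/4 (P(E, q) = -((-3*2 + q)*E - 38*q)/4 = -((-6 + q)*E - 38*q)/4 = -(E*(-6 + q) - 38*q)/4 = -(-38*q + E*(-6 + q))/4 = 19*q/2 - E*(-6 + q)/4)
-43*P(40, 3/(-7)) + u(36) = -43*((3/2)*40 + 19*(3/(-7))/2 - 1/4*40*3/(-7)) - 19/9 = -43*(60 + 19*(3*(-1/7))/2 - 1/4*40*3*(-1/7)) - 19/9 = -43*(60 + (19/2)*(-3/7) - 1/4*40*(-3/7)) - 19/9 = -43*(60 - 57/14 + 30/7) - 19/9 = -43*843/14 - 19/9 = -36249/14 - 19/9 = -326507/126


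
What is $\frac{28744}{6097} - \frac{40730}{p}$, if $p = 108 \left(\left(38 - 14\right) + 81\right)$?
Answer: $\frac{1108945}{987714} \approx 1.1227$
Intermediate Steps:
$p = 11340$ ($p = 108 \left(\left(38 - 14\right) + 81\right) = 108 \left(24 + 81\right) = 108 \cdot 105 = 11340$)
$\frac{28744}{6097} - \frac{40730}{p} = \frac{28744}{6097} - \frac{40730}{11340} = 28744 \cdot \frac{1}{6097} - \frac{4073}{1134} = \frac{28744}{6097} - \frac{4073}{1134} = \frac{1108945}{987714}$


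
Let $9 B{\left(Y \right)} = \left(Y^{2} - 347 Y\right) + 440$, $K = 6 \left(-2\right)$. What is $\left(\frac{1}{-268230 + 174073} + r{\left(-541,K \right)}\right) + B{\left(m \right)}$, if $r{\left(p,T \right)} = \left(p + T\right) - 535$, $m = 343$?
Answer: $- \frac{1009739677}{847413} \approx -1191.6$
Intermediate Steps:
$K = -12$
$r{\left(p,T \right)} = -535 + T + p$ ($r{\left(p,T \right)} = \left(T + p\right) - 535 = -535 + T + p$)
$B{\left(Y \right)} = \frac{440}{9} - \frac{347 Y}{9} + \frac{Y^{2}}{9}$ ($B{\left(Y \right)} = \frac{\left(Y^{2} - 347 Y\right) + 440}{9} = \frac{440 + Y^{2} - 347 Y}{9} = \frac{440}{9} - \frac{347 Y}{9} + \frac{Y^{2}}{9}$)
$\left(\frac{1}{-268230 + 174073} + r{\left(-541,K \right)}\right) + B{\left(m \right)} = \left(\frac{1}{-268230 + 174073} - 1088\right) + \left(\frac{440}{9} - \frac{119021}{9} + \frac{343^{2}}{9}\right) = \left(\frac{1}{-94157} - 1088\right) + \left(\frac{440}{9} - \frac{119021}{9} + \frac{1}{9} \cdot 117649\right) = \left(- \frac{1}{94157} - 1088\right) + \left(\frac{440}{9} - \frac{119021}{9} + \frac{117649}{9}\right) = - \frac{102442817}{94157} - \frac{932}{9} = - \frac{1009739677}{847413}$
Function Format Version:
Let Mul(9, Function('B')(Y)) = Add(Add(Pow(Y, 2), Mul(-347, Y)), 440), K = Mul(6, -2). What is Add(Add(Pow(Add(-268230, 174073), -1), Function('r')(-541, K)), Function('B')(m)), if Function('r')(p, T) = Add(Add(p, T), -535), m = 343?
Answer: Rational(-1009739677, 847413) ≈ -1191.6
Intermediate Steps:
K = -12
Function('r')(p, T) = Add(-535, T, p) (Function('r')(p, T) = Add(Add(T, p), -535) = Add(-535, T, p))
Function('B')(Y) = Add(Rational(440, 9), Mul(Rational(-347, 9), Y), Mul(Rational(1, 9), Pow(Y, 2))) (Function('B')(Y) = Mul(Rational(1, 9), Add(Add(Pow(Y, 2), Mul(-347, Y)), 440)) = Mul(Rational(1, 9), Add(440, Pow(Y, 2), Mul(-347, Y))) = Add(Rational(440, 9), Mul(Rational(-347, 9), Y), Mul(Rational(1, 9), Pow(Y, 2))))
Add(Add(Pow(Add(-268230, 174073), -1), Function('r')(-541, K)), Function('B')(m)) = Add(Add(Pow(Add(-268230, 174073), -1), Add(-535, -12, -541)), Add(Rational(440, 9), Mul(Rational(-347, 9), 343), Mul(Rational(1, 9), Pow(343, 2)))) = Add(Add(Pow(-94157, -1), -1088), Add(Rational(440, 9), Rational(-119021, 9), Mul(Rational(1, 9), 117649))) = Add(Add(Rational(-1, 94157), -1088), Add(Rational(440, 9), Rational(-119021, 9), Rational(117649, 9))) = Add(Rational(-102442817, 94157), Rational(-932, 9)) = Rational(-1009739677, 847413)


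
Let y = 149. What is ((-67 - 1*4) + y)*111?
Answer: 8658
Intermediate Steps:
((-67 - 1*4) + y)*111 = ((-67 - 1*4) + 149)*111 = ((-67 - 4) + 149)*111 = (-71 + 149)*111 = 78*111 = 8658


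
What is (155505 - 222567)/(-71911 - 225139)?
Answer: 33531/148525 ≈ 0.22576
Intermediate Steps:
(155505 - 222567)/(-71911 - 225139) = -67062/(-297050) = -67062*(-1/297050) = 33531/148525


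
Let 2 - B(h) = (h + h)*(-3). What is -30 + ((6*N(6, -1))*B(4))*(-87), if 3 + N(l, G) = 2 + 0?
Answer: 13542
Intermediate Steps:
B(h) = 2 + 6*h (B(h) = 2 - (h + h)*(-3) = 2 - 2*h*(-3) = 2 - (-6)*h = 2 + 6*h)
N(l, G) = -1 (N(l, G) = -3 + (2 + 0) = -3 + 2 = -1)
-30 + ((6*N(6, -1))*B(4))*(-87) = -30 + ((6*(-1))*(2 + 6*4))*(-87) = -30 - 6*(2 + 24)*(-87) = -30 - 6*26*(-87) = -30 - 156*(-87) = -30 + 13572 = 13542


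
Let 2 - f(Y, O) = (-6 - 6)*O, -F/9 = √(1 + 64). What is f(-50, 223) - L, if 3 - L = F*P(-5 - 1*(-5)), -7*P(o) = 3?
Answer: 2675 + 27*√65/7 ≈ 2706.1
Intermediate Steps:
P(o) = -3/7 (P(o) = -⅐*3 = -3/7)
F = -9*√65 (F = -9*√(1 + 64) = -9*√65 ≈ -72.560)
L = 3 - 27*√65/7 (L = 3 - (-9*√65)*(-3)/7 = 3 - 27*√65/7 ≈ -28.097)
f(Y, O) = 2 + 12*O (f(Y, O) = 2 - (-6 - 6)*O = 2 - (-12)*O = 2 + 12*O)
f(-50, 223) - L = (2 + 12*223) - (3 - 27*√65/7) = (2 + 2676) + (-3 + 27*√65/7) = 2678 + (-3 + 27*√65/7) = 2675 + 27*√65/7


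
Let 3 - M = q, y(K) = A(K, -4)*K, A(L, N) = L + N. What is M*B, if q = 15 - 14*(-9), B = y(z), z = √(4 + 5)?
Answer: 414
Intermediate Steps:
z = 3 (z = √9 = 3)
y(K) = K*(-4 + K) (y(K) = (K - 4)*K = (-4 + K)*K = K*(-4 + K))
B = -3 (B = 3*(-4 + 3) = 3*(-1) = -3)
q = 141 (q = 15 + 126 = 141)
M = -138 (M = 3 - 1*141 = 3 - 141 = -138)
M*B = -138*(-3) = 414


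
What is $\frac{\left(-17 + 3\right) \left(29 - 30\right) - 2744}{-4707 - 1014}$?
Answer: $\frac{910}{1907} \approx 0.47719$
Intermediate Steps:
$\frac{\left(-17 + 3\right) \left(29 - 30\right) - 2744}{-4707 - 1014} = \frac{\left(-14\right) \left(-1\right) - 2744}{-4707 - 1014} = \frac{14 - 2744}{-5721} = \left(-2730\right) \left(- \frac{1}{5721}\right) = \frac{910}{1907}$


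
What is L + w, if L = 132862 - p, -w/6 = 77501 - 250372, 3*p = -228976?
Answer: 3739240/3 ≈ 1.2464e+6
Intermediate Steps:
p = -228976/3 (p = (⅓)*(-228976) = -228976/3 ≈ -76325.)
w = 1037226 (w = -6*(77501 - 250372) = -6*(-172871) = 1037226)
L = 627562/3 (L = 132862 - 1*(-228976/3) = 132862 + 228976/3 = 627562/3 ≈ 2.0919e+5)
L + w = 627562/3 + 1037226 = 3739240/3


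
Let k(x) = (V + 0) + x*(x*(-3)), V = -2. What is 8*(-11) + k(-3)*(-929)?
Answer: 26853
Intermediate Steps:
k(x) = -2 - 3*x² (k(x) = (-2 + 0) + x*(x*(-3)) = -2 + x*(-3*x) = -2 - 3*x²)
8*(-11) + k(-3)*(-929) = 8*(-11) + (-2 - 3*(-3)²)*(-929) = -88 + (-2 - 3*9)*(-929) = -88 + (-2 - 27)*(-929) = -88 - 29*(-929) = -88 + 26941 = 26853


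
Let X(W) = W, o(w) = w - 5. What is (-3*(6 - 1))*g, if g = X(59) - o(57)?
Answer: -105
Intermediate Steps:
o(w) = -5 + w
g = 7 (g = 59 - (-5 + 57) = 59 - 1*52 = 59 - 52 = 7)
(-3*(6 - 1))*g = -3*(6 - 1)*7 = -3*5*7 = -15*7 = -105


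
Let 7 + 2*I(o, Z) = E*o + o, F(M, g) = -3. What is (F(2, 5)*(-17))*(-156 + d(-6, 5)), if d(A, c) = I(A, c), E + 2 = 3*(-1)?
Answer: -15045/2 ≈ -7522.5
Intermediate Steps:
E = -5 (E = -2 + 3*(-1) = -2 - 3 = -5)
I(o, Z) = -7/2 - 2*o (I(o, Z) = -7/2 + (-5*o + o)/2 = -7/2 + (-4*o)/2 = -7/2 - 2*o)
d(A, c) = -7/2 - 2*A
(F(2, 5)*(-17))*(-156 + d(-6, 5)) = (-3*(-17))*(-156 + (-7/2 - 2*(-6))) = 51*(-156 + (-7/2 + 12)) = 51*(-156 + 17/2) = 51*(-295/2) = -15045/2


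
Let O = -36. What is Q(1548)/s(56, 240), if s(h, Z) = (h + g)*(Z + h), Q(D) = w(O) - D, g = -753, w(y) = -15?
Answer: 1563/206312 ≈ 0.0075759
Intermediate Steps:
Q(D) = -15 - D
s(h, Z) = (-753 + h)*(Z + h) (s(h, Z) = (h - 753)*(Z + h) = (-753 + h)*(Z + h))
Q(1548)/s(56, 240) = (-15 - 1*1548)/(56**2 - 753*240 - 753*56 + 240*56) = (-15 - 1548)/(3136 - 180720 - 42168 + 13440) = -1563/(-206312) = -1563*(-1/206312) = 1563/206312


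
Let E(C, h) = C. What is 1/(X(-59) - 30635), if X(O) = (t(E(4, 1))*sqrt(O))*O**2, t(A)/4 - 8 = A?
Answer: -30635/1648124088121 - 167088*I*sqrt(59)/1648124088121 ≈ -1.8588e-8 - 7.7872e-7*I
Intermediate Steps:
t(A) = 32 + 4*A
X(O) = 48*O**(5/2) (X(O) = ((32 + 4*4)*sqrt(O))*O**2 = ((32 + 16)*sqrt(O))*O**2 = (48*sqrt(O))*O**2 = 48*O**(5/2))
1/(X(-59) - 30635) = 1/(48*(-59)**(5/2) - 30635) = 1/(48*(3481*I*sqrt(59)) - 30635) = 1/(167088*I*sqrt(59) - 30635) = 1/(-30635 + 167088*I*sqrt(59))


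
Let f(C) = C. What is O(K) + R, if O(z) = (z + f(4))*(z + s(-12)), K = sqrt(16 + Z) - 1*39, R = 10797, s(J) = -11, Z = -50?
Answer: 12513 - 85*I*sqrt(34) ≈ 12513.0 - 495.63*I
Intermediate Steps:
K = -39 + I*sqrt(34) (K = sqrt(16 - 50) - 1*39 = sqrt(-34) - 39 = I*sqrt(34) - 39 = -39 + I*sqrt(34) ≈ -39.0 + 5.831*I)
O(z) = (-11 + z)*(4 + z) (O(z) = (z + 4)*(z - 11) = (4 + z)*(-11 + z) = (-11 + z)*(4 + z))
O(K) + R = (-44 + (-39 + I*sqrt(34))**2 - 7*(-39 + I*sqrt(34))) + 10797 = (-44 + (-39 + I*sqrt(34))**2 + (273 - 7*I*sqrt(34))) + 10797 = (229 + (-39 + I*sqrt(34))**2 - 7*I*sqrt(34)) + 10797 = 11026 + (-39 + I*sqrt(34))**2 - 7*I*sqrt(34)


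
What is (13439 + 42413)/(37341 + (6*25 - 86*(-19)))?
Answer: 55852/39125 ≈ 1.4275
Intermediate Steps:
(13439 + 42413)/(37341 + (6*25 - 86*(-19))) = 55852/(37341 + (150 + 1634)) = 55852/(37341 + 1784) = 55852/39125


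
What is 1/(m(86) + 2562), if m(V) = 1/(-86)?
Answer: 86/220331 ≈ 0.00039032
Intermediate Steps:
m(V) = -1/86
1/(m(86) + 2562) = 1/(-1/86 + 2562) = 1/(220331/86) = 86/220331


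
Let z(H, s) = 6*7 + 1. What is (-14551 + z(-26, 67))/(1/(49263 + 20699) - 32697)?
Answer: 1015008696/2287547513 ≈ 0.44371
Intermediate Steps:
z(H, s) = 43 (z(H, s) = 42 + 1 = 43)
(-14551 + z(-26, 67))/(1/(49263 + 20699) - 32697) = (-14551 + 43)/(1/(49263 + 20699) - 32697) = -14508/(1/69962 - 32697) = -14508/(-2287547513/69962) = -14508*(-69962/2287547513) = 1015008696/2287547513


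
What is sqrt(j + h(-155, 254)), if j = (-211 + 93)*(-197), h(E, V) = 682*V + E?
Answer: sqrt(196319) ≈ 443.08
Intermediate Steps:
h(E, V) = E + 682*V
j = 23246 (j = -118*(-197) = 23246)
sqrt(j + h(-155, 254)) = sqrt(23246 + (-155 + 682*254)) = sqrt(23246 + (-155 + 173228)) = sqrt(23246 + 173073) = sqrt(196319)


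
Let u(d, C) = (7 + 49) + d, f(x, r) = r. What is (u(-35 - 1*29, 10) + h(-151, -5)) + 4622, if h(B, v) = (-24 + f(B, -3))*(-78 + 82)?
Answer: 4506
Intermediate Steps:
u(d, C) = 56 + d
h(B, v) = -108 (h(B, v) = (-24 - 3)*(-78 + 82) = -27*4 = -108)
(u(-35 - 1*29, 10) + h(-151, -5)) + 4622 = ((56 + (-35 - 1*29)) - 108) + 4622 = ((56 + (-35 - 29)) - 108) + 4622 = ((56 - 64) - 108) + 4622 = (-8 - 108) + 4622 = -116 + 4622 = 4506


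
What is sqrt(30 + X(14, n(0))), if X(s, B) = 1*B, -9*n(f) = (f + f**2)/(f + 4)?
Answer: sqrt(30) ≈ 5.4772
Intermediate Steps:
n(f) = -(f + f**2)/(9*(4 + f)) (n(f) = -(f + f**2)/(9*(f + 4)) = -(f + f**2)/(9*(4 + f)))
X(s, B) = B
sqrt(30 + X(14, n(0))) = sqrt(30 - 1*0*(1 + 0)/(36 + 9*0)) = sqrt(30 - 1*0*1/(36 + 0)) = sqrt(30 - 1*0*1/36) = sqrt(30 - 1*0*1/36*1) = sqrt(30 + 0) = sqrt(30)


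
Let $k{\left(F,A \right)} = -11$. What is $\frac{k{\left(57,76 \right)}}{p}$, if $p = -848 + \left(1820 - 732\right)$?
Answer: $- \frac{11}{240} \approx -0.045833$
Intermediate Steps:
$p = 240$ ($p = -848 + 1088 = 240$)
$\frac{k{\left(57,76 \right)}}{p} = - \frac{11}{240}$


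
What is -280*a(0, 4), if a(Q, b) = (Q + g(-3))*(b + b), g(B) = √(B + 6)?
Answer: -2240*√3 ≈ -3879.8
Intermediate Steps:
g(B) = √(6 + B)
a(Q, b) = 2*b*(Q + √3) (a(Q, b) = (Q + √(6 - 3))*(b + b) = (Q + √3)*(2*b) = 2*b*(Q + √3))
-280*a(0, 4) = -560*4*(0 + √3) = -560*4*√3 = -2240*√3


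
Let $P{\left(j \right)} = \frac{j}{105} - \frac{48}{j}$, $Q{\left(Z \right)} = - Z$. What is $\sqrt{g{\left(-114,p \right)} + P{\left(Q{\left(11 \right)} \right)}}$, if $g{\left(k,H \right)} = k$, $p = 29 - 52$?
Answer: $\frac{i \sqrt{146397405}}{1155} \approx 10.476 i$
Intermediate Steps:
$p = -23$ ($p = 29 - 52 = -23$)
$P{\left(j \right)} = - \frac{48}{j} + \frac{j}{105}$ ($P{\left(j \right)} = j \frac{1}{105} - \frac{48}{j} = \frac{j}{105} - \frac{48}{j} = - \frac{48}{j} + \frac{j}{105}$)
$\sqrt{g{\left(-114,p \right)} + P{\left(Q{\left(11 \right)} \right)}} = \sqrt{-114 + \left(- \frac{48}{\left(-1\right) 11} + \frac{\left(-1\right) 11}{105}\right)} = \sqrt{-114 + \left(- \frac{48}{-11} + \frac{1}{105} \left(-11\right)\right)} = \sqrt{-114 - - \frac{4919}{1155}} = \sqrt{-114 + \left(\frac{48}{11} - \frac{11}{105}\right)} = \sqrt{-114 + \frac{4919}{1155}} = \sqrt{- \frac{126751}{1155}} = \frac{i \sqrt{146397405}}{1155}$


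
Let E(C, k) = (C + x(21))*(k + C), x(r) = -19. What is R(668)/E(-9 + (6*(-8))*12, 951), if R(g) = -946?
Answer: 473/110532 ≈ 0.0042793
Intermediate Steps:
E(C, k) = (-19 + C)*(C + k) (E(C, k) = (C - 19)*(k + C) = (-19 + C)*(C + k))
R(668)/E(-9 + (6*(-8))*12, 951) = -946/((-9 + (6*(-8))*12)² - 19*(-9 + (6*(-8))*12) - 19*951 + (-9 + (6*(-8))*12)*951) = -946/((-9 - 48*12)² - 19*(-9 - 48*12) - 18069 + (-9 - 48*12)*951) = -946/((-9 - 576)² - 19*(-9 - 576) - 18069 + (-9 - 576)*951) = -946/((-585)² - 19*(-585) - 18069 - 585*951) = -946/(342225 + 11115 - 18069 - 556335) = -946/(-221064) = -946*(-1/221064) = 473/110532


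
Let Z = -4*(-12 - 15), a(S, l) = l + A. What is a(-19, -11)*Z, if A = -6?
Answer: -1836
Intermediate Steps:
a(S, l) = -6 + l (a(S, l) = l - 6 = -6 + l)
Z = 108 (Z = -4*(-27) = 108)
a(-19, -11)*Z = (-6 - 11)*108 = -17*108 = -1836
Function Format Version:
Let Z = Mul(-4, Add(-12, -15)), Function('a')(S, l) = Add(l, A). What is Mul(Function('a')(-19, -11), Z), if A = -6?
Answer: -1836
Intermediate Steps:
Function('a')(S, l) = Add(-6, l) (Function('a')(S, l) = Add(l, -6) = Add(-6, l))
Z = 108 (Z = Mul(-4, -27) = 108)
Mul(Function('a')(-19, -11), Z) = Mul(Add(-6, -11), 108) = Mul(-17, 108) = -1836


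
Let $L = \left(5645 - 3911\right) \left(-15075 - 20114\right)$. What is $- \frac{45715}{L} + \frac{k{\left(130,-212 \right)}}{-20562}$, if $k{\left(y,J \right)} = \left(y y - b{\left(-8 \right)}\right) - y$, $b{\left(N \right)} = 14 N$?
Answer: $- \frac{7457690279}{9091641174} \approx -0.82028$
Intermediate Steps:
$L = -61017726$ ($L = 1734 \left(-35189\right) = -61017726$)
$k{\left(y,J \right)} = 112 + y^{2} - y$ ($k{\left(y,J \right)} = \left(y y - 14 \left(-8\right)\right) - y = \left(y^{2} - -112\right) - y = \left(y^{2} + 112\right) - y = \left(112 + y^{2}\right) - y = 112 + y^{2} - y$)
$- \frac{45715}{L} + \frac{k{\left(130,-212 \right)}}{-20562} = - \frac{45715}{-61017726} + \frac{112 + 130^{2} - 130}{-20562} = \left(-45715\right) \left(- \frac{1}{61017726}\right) + \left(112 + 16900 - 130\right) \left(- \frac{1}{20562}\right) = \frac{45715}{61017726} + 16882 \left(- \frac{1}{20562}\right) = \frac{45715}{61017726} - \frac{367}{447} = - \frac{7457690279}{9091641174}$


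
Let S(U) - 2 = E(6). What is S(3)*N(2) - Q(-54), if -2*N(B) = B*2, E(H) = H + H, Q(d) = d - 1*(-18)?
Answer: 8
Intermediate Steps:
Q(d) = 18 + d (Q(d) = d + 18 = 18 + d)
E(H) = 2*H
S(U) = 14 (S(U) = 2 + 2*6 = 2 + 12 = 14)
N(B) = -B (N(B) = -B*2/2 = -B)
S(3)*N(2) - Q(-54) = 14*(-1*2) - (18 - 54) = 14*(-2) - 1*(-36) = -28 + 36 = 8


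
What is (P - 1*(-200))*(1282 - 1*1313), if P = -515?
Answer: 9765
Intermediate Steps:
(P - 1*(-200))*(1282 - 1*1313) = (-515 - 1*(-200))*(1282 - 1*1313) = (-515 + 200)*(1282 - 1313) = -315*(-31) = 9765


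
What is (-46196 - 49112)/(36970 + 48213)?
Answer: -95308/85183 ≈ -1.1189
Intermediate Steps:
(-46196 - 49112)/(36970 + 48213) = -95308/85183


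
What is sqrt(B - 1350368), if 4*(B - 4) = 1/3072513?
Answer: I*sqrt(50991560259322333551)/6145026 ≈ 1162.1*I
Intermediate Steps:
B = 49160209/12290052 (B = 4 + (1/4)/3072513 = 4 + (1/4)*(1/3072513) = 4 + 1/12290052 = 49160209/12290052 ≈ 4.0000)
sqrt(B - 1350368) = sqrt(49160209/12290052 - 1350368) = sqrt(-16596043778927/12290052) = I*sqrt(50991560259322333551)/6145026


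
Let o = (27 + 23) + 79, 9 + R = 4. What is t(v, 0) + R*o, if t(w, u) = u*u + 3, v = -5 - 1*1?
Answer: -642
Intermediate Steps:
R = -5 (R = -9 + 4 = -5)
o = 129 (o = 50 + 79 = 129)
v = -6 (v = -5 - 1 = -6)
t(w, u) = 3 + u² (t(w, u) = u² + 3 = 3 + u²)
t(v, 0) + R*o = (3 + 0²) - 5*129 = (3 + 0) - 645 = 3 - 645 = -642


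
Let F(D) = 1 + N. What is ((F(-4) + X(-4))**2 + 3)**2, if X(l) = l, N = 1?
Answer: 49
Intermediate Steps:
F(D) = 2 (F(D) = 1 + 1 = 2)
((F(-4) + X(-4))**2 + 3)**2 = ((2 - 4)**2 + 3)**2 = ((-2)**2 + 3)**2 = (4 + 3)**2 = 7**2 = 49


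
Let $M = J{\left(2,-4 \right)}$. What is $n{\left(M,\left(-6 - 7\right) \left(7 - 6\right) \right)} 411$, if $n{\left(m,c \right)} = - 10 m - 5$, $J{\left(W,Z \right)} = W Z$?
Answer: $30825$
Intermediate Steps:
$M = -8$ ($M = 2 \left(-4\right) = -8$)
$n{\left(m,c \right)} = -5 - 10 m$
$n{\left(M,\left(-6 - 7\right) \left(7 - 6\right) \right)} 411 = \left(-5 - -80\right) 411 = \left(-5 + 80\right) 411 = 75 \cdot 411 = 30825$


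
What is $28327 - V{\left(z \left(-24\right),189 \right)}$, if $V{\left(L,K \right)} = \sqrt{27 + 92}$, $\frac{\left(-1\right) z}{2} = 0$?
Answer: $28327 - \sqrt{119} \approx 28316.0$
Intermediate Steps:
$z = 0$ ($z = \left(-2\right) 0 = 0$)
$V{\left(L,K \right)} = \sqrt{119}$
$28327 - V{\left(z \left(-24\right),189 \right)} = 28327 - \sqrt{119}$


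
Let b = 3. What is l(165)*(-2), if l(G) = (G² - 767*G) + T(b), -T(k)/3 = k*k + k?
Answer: 198732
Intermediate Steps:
T(k) = -3*k - 3*k² (T(k) = -3*(k*k + k) = -3*(k² + k) = -3*(k + k²) = -3*k - 3*k²)
l(G) = -36 + G² - 767*G (l(G) = (G² - 767*G) - 3*3*(1 + 3) = (G² - 767*G) - 3*3*4 = (G² - 767*G) - 36 = -36 + G² - 767*G)
l(165)*(-2) = (-36 + 165² - 767*165)*(-2) = (-36 + 27225 - 126555)*(-2) = -99366*(-2) = 198732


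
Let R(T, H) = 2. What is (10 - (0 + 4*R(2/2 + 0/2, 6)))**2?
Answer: 4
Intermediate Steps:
(10 - (0 + 4*R(2/2 + 0/2, 6)))**2 = (10 - (0 + 4*2))**2 = (10 - (0 + 8))**2 = (10 - 1*8)**2 = (10 - 8)**2 = 2**2 = 4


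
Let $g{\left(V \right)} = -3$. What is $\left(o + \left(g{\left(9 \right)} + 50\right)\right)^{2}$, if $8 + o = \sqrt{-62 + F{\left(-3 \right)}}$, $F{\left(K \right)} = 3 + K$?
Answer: $\left(39 + i \sqrt{62}\right)^{2} \approx 1459.0 + 614.17 i$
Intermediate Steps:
$o = -8 + i \sqrt{62}$ ($o = -8 + \sqrt{-62 + \left(3 - 3\right)} = -8 + \sqrt{-62 + 0} = -8 + \sqrt{-62} = -8 + i \sqrt{62} \approx -8.0 + 7.874 i$)
$\left(o + \left(g{\left(9 \right)} + 50\right)\right)^{2} = \left(\left(-8 + i \sqrt{62}\right) + \left(-3 + 50\right)\right)^{2} = \left(\left(-8 + i \sqrt{62}\right) + 47\right)^{2} = \left(39 + i \sqrt{62}\right)^{2}$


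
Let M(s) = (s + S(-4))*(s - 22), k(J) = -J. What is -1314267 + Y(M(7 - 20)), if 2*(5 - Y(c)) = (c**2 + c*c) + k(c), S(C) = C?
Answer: -3335979/2 ≈ -1.6680e+6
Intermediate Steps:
M(s) = (-22 + s)*(-4 + s) (M(s) = (s - 4)*(s - 22) = (-4 + s)*(-22 + s) = (-22 + s)*(-4 + s))
Y(c) = 5 + c/2 - c**2 (Y(c) = 5 - ((c**2 + c*c) - c)/2 = 5 - ((c**2 + c**2) - c)/2 = 5 - (2*c**2 - c)/2 = 5 - (-c + 2*c**2)/2 = 5 + (c/2 - c**2) = 5 + c/2 - c**2)
-1314267 + Y(M(7 - 20)) = -1314267 + (5 + (88 + (7 - 20)**2 - 26*(7 - 20))/2 - (88 + (7 - 20)**2 - 26*(7 - 20))**2) = -1314267 + (5 + (88 + (-13)**2 - 26*(-13))/2 - (88 + (-13)**2 - 26*(-13))**2) = -1314267 + (5 + (88 + 169 + 338)/2 - (88 + 169 + 338)**2) = -1314267 + (5 + (1/2)*595 - 1*595**2) = -1314267 + (5 + 595/2 - 1*354025) = -1314267 + (5 + 595/2 - 354025) = -1314267 - 707445/2 = -3335979/2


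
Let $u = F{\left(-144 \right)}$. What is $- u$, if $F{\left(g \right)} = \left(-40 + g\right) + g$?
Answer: $328$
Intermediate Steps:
$F{\left(g \right)} = -40 + 2 g$
$u = -328$ ($u = -40 + 2 \left(-144\right) = -40 - 288 = -328$)
$- u = \left(-1\right) \left(-328\right) = 328$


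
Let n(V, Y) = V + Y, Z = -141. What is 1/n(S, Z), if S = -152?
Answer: -1/293 ≈ -0.0034130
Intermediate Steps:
1/n(S, Z) = 1/(-152 - 141) = 1/(-293) = -1/293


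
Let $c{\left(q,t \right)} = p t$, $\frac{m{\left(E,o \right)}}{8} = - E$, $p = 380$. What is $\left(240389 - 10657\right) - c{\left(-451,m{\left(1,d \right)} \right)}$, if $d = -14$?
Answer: $232772$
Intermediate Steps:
$m{\left(E,o \right)} = - 8 E$ ($m{\left(E,o \right)} = 8 \left(- E\right) = - 8 E$)
$c{\left(q,t \right)} = 380 t$
$\left(240389 - 10657\right) - c{\left(-451,m{\left(1,d \right)} \right)} = \left(240389 - 10657\right) - 380 \left(\left(-8\right) 1\right) = 229732 - 380 \left(-8\right) = 229732 - -3040 = 229732 + 3040 = 232772$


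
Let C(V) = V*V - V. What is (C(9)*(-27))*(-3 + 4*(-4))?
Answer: 36936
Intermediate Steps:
C(V) = V² - V
(C(9)*(-27))*(-3 + 4*(-4)) = ((9*(-1 + 9))*(-27))*(-3 + 4*(-4)) = ((9*8)*(-27))*(-3 - 16) = (72*(-27))*(-19) = -1944*(-19) = 36936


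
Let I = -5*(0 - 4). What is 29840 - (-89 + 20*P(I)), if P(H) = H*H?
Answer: 21929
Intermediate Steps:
I = 20 (I = -5*(-4) = 20)
P(H) = H**2
29840 - (-89 + 20*P(I)) = 29840 - (-89 + 20*20**2) = 29840 - (-89 + 20*400) = 29840 - (-89 + 8000) = 29840 - 1*7911 = 29840 - 7911 = 21929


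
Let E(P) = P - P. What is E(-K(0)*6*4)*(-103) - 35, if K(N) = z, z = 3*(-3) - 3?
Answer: -35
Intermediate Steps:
z = -12 (z = -9 - 3 = -12)
K(N) = -12
E(P) = 0
E(-K(0)*6*4)*(-103) - 35 = 0*(-103) - 35 = 0 - 35 = -35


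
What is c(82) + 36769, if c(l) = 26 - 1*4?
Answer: 36791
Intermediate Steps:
c(l) = 22 (c(l) = 26 - 4 = 22)
c(82) + 36769 = 22 + 36769 = 36791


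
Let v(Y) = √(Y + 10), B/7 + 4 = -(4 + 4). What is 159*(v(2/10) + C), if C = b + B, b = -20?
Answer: -16536 + 159*√255/5 ≈ -16028.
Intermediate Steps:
B = -84 (B = -28 + 7*(-(4 + 4)) = -28 + 7*(-1*8) = -28 + 7*(-8) = -28 - 56 = -84)
C = -104 (C = -20 - 84 = -104)
v(Y) = √(10 + Y)
159*(v(2/10) + C) = 159*(√(10 + 2/10) - 104) = 159*(√(10 + 2*(⅒)) - 104) = 159*(√(10 + ⅕) - 104) = 159*(√(51/5) - 104) = 159*(√255/5 - 104) = 159*(-104 + √255/5) = -16536 + 159*√255/5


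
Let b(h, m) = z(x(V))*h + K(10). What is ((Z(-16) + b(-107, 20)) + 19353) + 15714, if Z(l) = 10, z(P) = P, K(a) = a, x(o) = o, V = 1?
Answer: 34980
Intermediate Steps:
b(h, m) = 10 + h (b(h, m) = 1*h + 10 = h + 10 = 10 + h)
((Z(-16) + b(-107, 20)) + 19353) + 15714 = ((10 + (10 - 107)) + 19353) + 15714 = ((10 - 97) + 19353) + 15714 = (-87 + 19353) + 15714 = 19266 + 15714 = 34980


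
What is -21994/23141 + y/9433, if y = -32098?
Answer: -950249220/218289053 ≈ -4.3532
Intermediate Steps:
-21994/23141 + y/9433 = -21994/23141 - 32098/9433 = -950249220/218289053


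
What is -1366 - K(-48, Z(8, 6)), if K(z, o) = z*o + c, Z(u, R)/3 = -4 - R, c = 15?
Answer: -2821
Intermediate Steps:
Z(u, R) = -12 - 3*R (Z(u, R) = 3*(-4 - R) = -12 - 3*R)
K(z, o) = 15 + o*z (K(z, o) = z*o + 15 = o*z + 15 = 15 + o*z)
-1366 - K(-48, Z(8, 6)) = -1366 - (15 + (-12 - 3*6)*(-48)) = -1366 - (15 + (-12 - 18)*(-48)) = -1366 - (15 - 30*(-48)) = -1366 - (15 + 1440) = -1366 - 1*1455 = -1366 - 1455 = -2821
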